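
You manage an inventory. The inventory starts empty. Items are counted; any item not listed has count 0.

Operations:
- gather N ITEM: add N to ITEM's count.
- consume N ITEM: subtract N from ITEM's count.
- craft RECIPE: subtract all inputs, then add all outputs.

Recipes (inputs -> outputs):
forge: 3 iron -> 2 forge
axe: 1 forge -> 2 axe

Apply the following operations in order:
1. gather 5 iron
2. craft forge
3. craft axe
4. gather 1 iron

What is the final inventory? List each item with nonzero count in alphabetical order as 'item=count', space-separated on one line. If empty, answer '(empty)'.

After 1 (gather 5 iron): iron=5
After 2 (craft forge): forge=2 iron=2
After 3 (craft axe): axe=2 forge=1 iron=2
After 4 (gather 1 iron): axe=2 forge=1 iron=3

Answer: axe=2 forge=1 iron=3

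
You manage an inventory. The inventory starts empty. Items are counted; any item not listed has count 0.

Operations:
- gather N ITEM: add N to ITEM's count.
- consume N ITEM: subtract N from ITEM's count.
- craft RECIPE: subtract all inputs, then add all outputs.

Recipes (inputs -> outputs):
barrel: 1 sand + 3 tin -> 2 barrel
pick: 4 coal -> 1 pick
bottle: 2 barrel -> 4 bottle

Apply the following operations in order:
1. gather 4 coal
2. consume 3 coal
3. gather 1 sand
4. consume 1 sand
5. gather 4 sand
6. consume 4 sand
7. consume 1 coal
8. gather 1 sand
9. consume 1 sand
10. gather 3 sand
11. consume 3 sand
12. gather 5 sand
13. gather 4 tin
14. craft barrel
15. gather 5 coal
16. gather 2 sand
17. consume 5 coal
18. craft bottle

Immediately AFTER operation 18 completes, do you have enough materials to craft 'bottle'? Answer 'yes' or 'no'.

Answer: no

Derivation:
After 1 (gather 4 coal): coal=4
After 2 (consume 3 coal): coal=1
After 3 (gather 1 sand): coal=1 sand=1
After 4 (consume 1 sand): coal=1
After 5 (gather 4 sand): coal=1 sand=4
After 6 (consume 4 sand): coal=1
After 7 (consume 1 coal): (empty)
After 8 (gather 1 sand): sand=1
After 9 (consume 1 sand): (empty)
After 10 (gather 3 sand): sand=3
After 11 (consume 3 sand): (empty)
After 12 (gather 5 sand): sand=5
After 13 (gather 4 tin): sand=5 tin=4
After 14 (craft barrel): barrel=2 sand=4 tin=1
After 15 (gather 5 coal): barrel=2 coal=5 sand=4 tin=1
After 16 (gather 2 sand): barrel=2 coal=5 sand=6 tin=1
After 17 (consume 5 coal): barrel=2 sand=6 tin=1
After 18 (craft bottle): bottle=4 sand=6 tin=1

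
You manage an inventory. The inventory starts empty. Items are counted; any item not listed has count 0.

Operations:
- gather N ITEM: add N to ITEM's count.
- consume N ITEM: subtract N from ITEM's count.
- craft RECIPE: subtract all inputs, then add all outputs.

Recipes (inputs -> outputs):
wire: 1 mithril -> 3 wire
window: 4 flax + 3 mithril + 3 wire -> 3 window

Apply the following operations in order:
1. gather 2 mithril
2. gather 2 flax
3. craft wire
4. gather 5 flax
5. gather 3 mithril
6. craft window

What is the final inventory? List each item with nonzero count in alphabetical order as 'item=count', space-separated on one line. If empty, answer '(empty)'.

Answer: flax=3 mithril=1 window=3

Derivation:
After 1 (gather 2 mithril): mithril=2
After 2 (gather 2 flax): flax=2 mithril=2
After 3 (craft wire): flax=2 mithril=1 wire=3
After 4 (gather 5 flax): flax=7 mithril=1 wire=3
After 5 (gather 3 mithril): flax=7 mithril=4 wire=3
After 6 (craft window): flax=3 mithril=1 window=3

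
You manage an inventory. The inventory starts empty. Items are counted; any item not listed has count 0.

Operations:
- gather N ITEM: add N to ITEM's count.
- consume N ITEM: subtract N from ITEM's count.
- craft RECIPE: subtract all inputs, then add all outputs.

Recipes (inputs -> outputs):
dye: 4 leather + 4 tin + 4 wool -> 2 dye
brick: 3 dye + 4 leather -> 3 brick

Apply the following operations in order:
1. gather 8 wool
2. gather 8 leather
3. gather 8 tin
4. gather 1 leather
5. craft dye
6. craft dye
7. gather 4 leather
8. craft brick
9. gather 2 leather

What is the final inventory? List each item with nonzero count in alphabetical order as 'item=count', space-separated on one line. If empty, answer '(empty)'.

Answer: brick=3 dye=1 leather=3

Derivation:
After 1 (gather 8 wool): wool=8
After 2 (gather 8 leather): leather=8 wool=8
After 3 (gather 8 tin): leather=8 tin=8 wool=8
After 4 (gather 1 leather): leather=9 tin=8 wool=8
After 5 (craft dye): dye=2 leather=5 tin=4 wool=4
After 6 (craft dye): dye=4 leather=1
After 7 (gather 4 leather): dye=4 leather=5
After 8 (craft brick): brick=3 dye=1 leather=1
After 9 (gather 2 leather): brick=3 dye=1 leather=3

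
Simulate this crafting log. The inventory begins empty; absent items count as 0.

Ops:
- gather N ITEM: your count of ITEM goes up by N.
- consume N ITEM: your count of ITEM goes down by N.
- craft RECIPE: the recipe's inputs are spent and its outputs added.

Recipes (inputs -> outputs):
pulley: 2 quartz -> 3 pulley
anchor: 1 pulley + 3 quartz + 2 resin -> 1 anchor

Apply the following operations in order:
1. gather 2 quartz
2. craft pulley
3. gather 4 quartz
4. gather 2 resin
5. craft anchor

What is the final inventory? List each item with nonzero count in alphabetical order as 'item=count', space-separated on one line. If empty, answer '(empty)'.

After 1 (gather 2 quartz): quartz=2
After 2 (craft pulley): pulley=3
After 3 (gather 4 quartz): pulley=3 quartz=4
After 4 (gather 2 resin): pulley=3 quartz=4 resin=2
After 5 (craft anchor): anchor=1 pulley=2 quartz=1

Answer: anchor=1 pulley=2 quartz=1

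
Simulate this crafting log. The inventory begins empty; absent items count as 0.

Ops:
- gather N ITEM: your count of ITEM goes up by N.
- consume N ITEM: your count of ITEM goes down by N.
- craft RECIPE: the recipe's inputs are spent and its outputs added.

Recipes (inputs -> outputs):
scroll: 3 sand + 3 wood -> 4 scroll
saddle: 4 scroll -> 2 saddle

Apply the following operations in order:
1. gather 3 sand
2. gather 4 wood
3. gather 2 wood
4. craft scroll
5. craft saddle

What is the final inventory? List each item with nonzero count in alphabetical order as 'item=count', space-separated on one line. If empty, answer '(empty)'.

Answer: saddle=2 wood=3

Derivation:
After 1 (gather 3 sand): sand=3
After 2 (gather 4 wood): sand=3 wood=4
After 3 (gather 2 wood): sand=3 wood=6
After 4 (craft scroll): scroll=4 wood=3
After 5 (craft saddle): saddle=2 wood=3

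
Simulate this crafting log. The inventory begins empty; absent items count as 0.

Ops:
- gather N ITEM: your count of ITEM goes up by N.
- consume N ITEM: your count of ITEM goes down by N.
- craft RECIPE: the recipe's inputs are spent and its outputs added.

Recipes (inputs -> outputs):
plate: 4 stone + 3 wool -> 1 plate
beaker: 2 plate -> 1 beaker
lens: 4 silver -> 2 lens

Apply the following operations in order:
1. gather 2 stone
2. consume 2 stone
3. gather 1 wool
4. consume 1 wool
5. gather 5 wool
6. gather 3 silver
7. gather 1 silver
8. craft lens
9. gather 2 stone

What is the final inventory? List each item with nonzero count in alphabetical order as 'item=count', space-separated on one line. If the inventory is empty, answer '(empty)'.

Answer: lens=2 stone=2 wool=5

Derivation:
After 1 (gather 2 stone): stone=2
After 2 (consume 2 stone): (empty)
After 3 (gather 1 wool): wool=1
After 4 (consume 1 wool): (empty)
After 5 (gather 5 wool): wool=5
After 6 (gather 3 silver): silver=3 wool=5
After 7 (gather 1 silver): silver=4 wool=5
After 8 (craft lens): lens=2 wool=5
After 9 (gather 2 stone): lens=2 stone=2 wool=5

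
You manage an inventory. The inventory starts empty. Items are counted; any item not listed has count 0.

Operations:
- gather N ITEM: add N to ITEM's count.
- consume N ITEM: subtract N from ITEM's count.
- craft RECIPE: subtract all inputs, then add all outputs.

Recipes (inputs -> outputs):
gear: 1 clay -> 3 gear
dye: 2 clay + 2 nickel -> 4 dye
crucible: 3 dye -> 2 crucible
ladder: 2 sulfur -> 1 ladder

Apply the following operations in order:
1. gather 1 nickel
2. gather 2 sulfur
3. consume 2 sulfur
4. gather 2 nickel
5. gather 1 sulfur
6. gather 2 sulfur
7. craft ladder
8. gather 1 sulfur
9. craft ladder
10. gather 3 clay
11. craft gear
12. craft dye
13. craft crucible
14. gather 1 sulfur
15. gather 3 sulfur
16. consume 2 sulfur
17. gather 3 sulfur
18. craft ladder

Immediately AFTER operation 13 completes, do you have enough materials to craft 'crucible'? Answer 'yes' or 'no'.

After 1 (gather 1 nickel): nickel=1
After 2 (gather 2 sulfur): nickel=1 sulfur=2
After 3 (consume 2 sulfur): nickel=1
After 4 (gather 2 nickel): nickel=3
After 5 (gather 1 sulfur): nickel=3 sulfur=1
After 6 (gather 2 sulfur): nickel=3 sulfur=3
After 7 (craft ladder): ladder=1 nickel=3 sulfur=1
After 8 (gather 1 sulfur): ladder=1 nickel=3 sulfur=2
After 9 (craft ladder): ladder=2 nickel=3
After 10 (gather 3 clay): clay=3 ladder=2 nickel=3
After 11 (craft gear): clay=2 gear=3 ladder=2 nickel=3
After 12 (craft dye): dye=4 gear=3 ladder=2 nickel=1
After 13 (craft crucible): crucible=2 dye=1 gear=3 ladder=2 nickel=1

Answer: no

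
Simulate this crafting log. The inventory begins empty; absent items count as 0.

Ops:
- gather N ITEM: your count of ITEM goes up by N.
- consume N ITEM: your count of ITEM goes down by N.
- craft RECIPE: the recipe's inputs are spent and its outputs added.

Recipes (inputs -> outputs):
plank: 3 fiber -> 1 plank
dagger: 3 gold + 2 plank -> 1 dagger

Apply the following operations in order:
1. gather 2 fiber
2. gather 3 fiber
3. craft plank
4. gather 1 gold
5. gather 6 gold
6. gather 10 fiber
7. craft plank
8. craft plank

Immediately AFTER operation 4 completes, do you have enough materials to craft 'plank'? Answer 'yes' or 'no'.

Answer: no

Derivation:
After 1 (gather 2 fiber): fiber=2
After 2 (gather 3 fiber): fiber=5
After 3 (craft plank): fiber=2 plank=1
After 4 (gather 1 gold): fiber=2 gold=1 plank=1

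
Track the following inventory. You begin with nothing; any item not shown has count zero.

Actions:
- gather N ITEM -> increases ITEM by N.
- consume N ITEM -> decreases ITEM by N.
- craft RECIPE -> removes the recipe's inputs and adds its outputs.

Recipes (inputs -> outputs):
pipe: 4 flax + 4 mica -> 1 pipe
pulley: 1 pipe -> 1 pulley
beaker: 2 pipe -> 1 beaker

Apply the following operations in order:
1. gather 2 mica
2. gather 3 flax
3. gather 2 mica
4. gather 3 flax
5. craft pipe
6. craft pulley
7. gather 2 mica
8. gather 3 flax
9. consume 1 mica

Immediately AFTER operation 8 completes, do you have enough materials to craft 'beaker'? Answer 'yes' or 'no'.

After 1 (gather 2 mica): mica=2
After 2 (gather 3 flax): flax=3 mica=2
After 3 (gather 2 mica): flax=3 mica=4
After 4 (gather 3 flax): flax=6 mica=4
After 5 (craft pipe): flax=2 pipe=1
After 6 (craft pulley): flax=2 pulley=1
After 7 (gather 2 mica): flax=2 mica=2 pulley=1
After 8 (gather 3 flax): flax=5 mica=2 pulley=1

Answer: no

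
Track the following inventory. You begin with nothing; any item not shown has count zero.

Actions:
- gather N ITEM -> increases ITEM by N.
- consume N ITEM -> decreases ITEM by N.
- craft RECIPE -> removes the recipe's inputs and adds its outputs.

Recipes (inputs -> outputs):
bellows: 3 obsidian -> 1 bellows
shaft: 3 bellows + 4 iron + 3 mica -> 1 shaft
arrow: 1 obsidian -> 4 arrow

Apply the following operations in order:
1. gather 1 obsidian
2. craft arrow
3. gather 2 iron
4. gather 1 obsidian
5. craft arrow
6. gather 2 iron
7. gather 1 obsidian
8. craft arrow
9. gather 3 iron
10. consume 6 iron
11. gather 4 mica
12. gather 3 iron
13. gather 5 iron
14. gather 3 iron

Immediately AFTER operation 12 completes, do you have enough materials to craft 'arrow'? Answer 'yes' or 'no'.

After 1 (gather 1 obsidian): obsidian=1
After 2 (craft arrow): arrow=4
After 3 (gather 2 iron): arrow=4 iron=2
After 4 (gather 1 obsidian): arrow=4 iron=2 obsidian=1
After 5 (craft arrow): arrow=8 iron=2
After 6 (gather 2 iron): arrow=8 iron=4
After 7 (gather 1 obsidian): arrow=8 iron=4 obsidian=1
After 8 (craft arrow): arrow=12 iron=4
After 9 (gather 3 iron): arrow=12 iron=7
After 10 (consume 6 iron): arrow=12 iron=1
After 11 (gather 4 mica): arrow=12 iron=1 mica=4
After 12 (gather 3 iron): arrow=12 iron=4 mica=4

Answer: no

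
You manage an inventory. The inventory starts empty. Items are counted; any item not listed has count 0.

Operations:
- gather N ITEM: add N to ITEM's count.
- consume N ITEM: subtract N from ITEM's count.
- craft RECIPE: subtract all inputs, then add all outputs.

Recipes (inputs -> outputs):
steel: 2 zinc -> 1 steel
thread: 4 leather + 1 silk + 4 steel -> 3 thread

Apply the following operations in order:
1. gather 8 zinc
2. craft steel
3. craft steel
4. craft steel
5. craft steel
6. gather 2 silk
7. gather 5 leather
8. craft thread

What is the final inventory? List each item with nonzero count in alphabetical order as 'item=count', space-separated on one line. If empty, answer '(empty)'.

Answer: leather=1 silk=1 thread=3

Derivation:
After 1 (gather 8 zinc): zinc=8
After 2 (craft steel): steel=1 zinc=6
After 3 (craft steel): steel=2 zinc=4
After 4 (craft steel): steel=3 zinc=2
After 5 (craft steel): steel=4
After 6 (gather 2 silk): silk=2 steel=4
After 7 (gather 5 leather): leather=5 silk=2 steel=4
After 8 (craft thread): leather=1 silk=1 thread=3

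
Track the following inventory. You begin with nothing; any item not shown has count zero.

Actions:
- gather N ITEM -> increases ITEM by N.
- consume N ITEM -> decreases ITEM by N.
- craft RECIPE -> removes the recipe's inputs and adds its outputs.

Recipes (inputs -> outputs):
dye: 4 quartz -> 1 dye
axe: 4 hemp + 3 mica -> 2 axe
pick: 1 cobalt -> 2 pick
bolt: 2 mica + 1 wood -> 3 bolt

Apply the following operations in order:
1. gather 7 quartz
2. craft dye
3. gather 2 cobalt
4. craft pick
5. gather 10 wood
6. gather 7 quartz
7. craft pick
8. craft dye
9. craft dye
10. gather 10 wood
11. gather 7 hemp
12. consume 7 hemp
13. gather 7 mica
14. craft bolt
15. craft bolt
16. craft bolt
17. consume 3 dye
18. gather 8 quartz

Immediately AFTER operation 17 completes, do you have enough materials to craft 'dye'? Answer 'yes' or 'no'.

After 1 (gather 7 quartz): quartz=7
After 2 (craft dye): dye=1 quartz=3
After 3 (gather 2 cobalt): cobalt=2 dye=1 quartz=3
After 4 (craft pick): cobalt=1 dye=1 pick=2 quartz=3
After 5 (gather 10 wood): cobalt=1 dye=1 pick=2 quartz=3 wood=10
After 6 (gather 7 quartz): cobalt=1 dye=1 pick=2 quartz=10 wood=10
After 7 (craft pick): dye=1 pick=4 quartz=10 wood=10
After 8 (craft dye): dye=2 pick=4 quartz=6 wood=10
After 9 (craft dye): dye=3 pick=4 quartz=2 wood=10
After 10 (gather 10 wood): dye=3 pick=4 quartz=2 wood=20
After 11 (gather 7 hemp): dye=3 hemp=7 pick=4 quartz=2 wood=20
After 12 (consume 7 hemp): dye=3 pick=4 quartz=2 wood=20
After 13 (gather 7 mica): dye=3 mica=7 pick=4 quartz=2 wood=20
After 14 (craft bolt): bolt=3 dye=3 mica=5 pick=4 quartz=2 wood=19
After 15 (craft bolt): bolt=6 dye=3 mica=3 pick=4 quartz=2 wood=18
After 16 (craft bolt): bolt=9 dye=3 mica=1 pick=4 quartz=2 wood=17
After 17 (consume 3 dye): bolt=9 mica=1 pick=4 quartz=2 wood=17

Answer: no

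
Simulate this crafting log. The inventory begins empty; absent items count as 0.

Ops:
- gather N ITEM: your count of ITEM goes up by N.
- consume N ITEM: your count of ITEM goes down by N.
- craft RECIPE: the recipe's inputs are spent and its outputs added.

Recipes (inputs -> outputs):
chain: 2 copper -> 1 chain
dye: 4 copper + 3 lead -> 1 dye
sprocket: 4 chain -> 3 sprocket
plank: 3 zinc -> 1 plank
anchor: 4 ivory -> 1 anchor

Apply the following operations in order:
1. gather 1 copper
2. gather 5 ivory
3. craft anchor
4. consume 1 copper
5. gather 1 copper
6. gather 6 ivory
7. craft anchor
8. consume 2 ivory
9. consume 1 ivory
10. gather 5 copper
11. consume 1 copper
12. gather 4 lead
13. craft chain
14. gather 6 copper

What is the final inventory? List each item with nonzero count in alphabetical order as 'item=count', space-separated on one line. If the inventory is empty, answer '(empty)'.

After 1 (gather 1 copper): copper=1
After 2 (gather 5 ivory): copper=1 ivory=5
After 3 (craft anchor): anchor=1 copper=1 ivory=1
After 4 (consume 1 copper): anchor=1 ivory=1
After 5 (gather 1 copper): anchor=1 copper=1 ivory=1
After 6 (gather 6 ivory): anchor=1 copper=1 ivory=7
After 7 (craft anchor): anchor=2 copper=1 ivory=3
After 8 (consume 2 ivory): anchor=2 copper=1 ivory=1
After 9 (consume 1 ivory): anchor=2 copper=1
After 10 (gather 5 copper): anchor=2 copper=6
After 11 (consume 1 copper): anchor=2 copper=5
After 12 (gather 4 lead): anchor=2 copper=5 lead=4
After 13 (craft chain): anchor=2 chain=1 copper=3 lead=4
After 14 (gather 6 copper): anchor=2 chain=1 copper=9 lead=4

Answer: anchor=2 chain=1 copper=9 lead=4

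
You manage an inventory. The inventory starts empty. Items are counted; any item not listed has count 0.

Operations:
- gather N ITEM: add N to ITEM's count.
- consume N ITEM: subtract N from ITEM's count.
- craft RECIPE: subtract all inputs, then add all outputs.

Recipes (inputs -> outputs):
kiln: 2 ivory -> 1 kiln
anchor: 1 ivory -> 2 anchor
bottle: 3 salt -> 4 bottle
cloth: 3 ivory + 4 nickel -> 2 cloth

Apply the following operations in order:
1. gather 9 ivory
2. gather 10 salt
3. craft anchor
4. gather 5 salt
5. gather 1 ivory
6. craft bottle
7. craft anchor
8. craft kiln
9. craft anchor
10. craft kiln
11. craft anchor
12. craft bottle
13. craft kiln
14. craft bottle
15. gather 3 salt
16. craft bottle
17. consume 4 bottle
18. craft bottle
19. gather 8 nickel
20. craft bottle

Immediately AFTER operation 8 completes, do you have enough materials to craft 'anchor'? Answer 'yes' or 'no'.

Answer: yes

Derivation:
After 1 (gather 9 ivory): ivory=9
After 2 (gather 10 salt): ivory=9 salt=10
After 3 (craft anchor): anchor=2 ivory=8 salt=10
After 4 (gather 5 salt): anchor=2 ivory=8 salt=15
After 5 (gather 1 ivory): anchor=2 ivory=9 salt=15
After 6 (craft bottle): anchor=2 bottle=4 ivory=9 salt=12
After 7 (craft anchor): anchor=4 bottle=4 ivory=8 salt=12
After 8 (craft kiln): anchor=4 bottle=4 ivory=6 kiln=1 salt=12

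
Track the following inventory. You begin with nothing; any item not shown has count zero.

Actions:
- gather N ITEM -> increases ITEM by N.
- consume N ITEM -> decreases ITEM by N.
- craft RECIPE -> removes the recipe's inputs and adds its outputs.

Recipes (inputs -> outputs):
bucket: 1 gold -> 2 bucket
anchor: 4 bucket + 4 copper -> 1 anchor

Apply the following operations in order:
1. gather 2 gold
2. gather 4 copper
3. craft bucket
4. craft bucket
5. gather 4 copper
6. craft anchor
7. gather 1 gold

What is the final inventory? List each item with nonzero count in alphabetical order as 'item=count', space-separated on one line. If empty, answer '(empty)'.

Answer: anchor=1 copper=4 gold=1

Derivation:
After 1 (gather 2 gold): gold=2
After 2 (gather 4 copper): copper=4 gold=2
After 3 (craft bucket): bucket=2 copper=4 gold=1
After 4 (craft bucket): bucket=4 copper=4
After 5 (gather 4 copper): bucket=4 copper=8
After 6 (craft anchor): anchor=1 copper=4
After 7 (gather 1 gold): anchor=1 copper=4 gold=1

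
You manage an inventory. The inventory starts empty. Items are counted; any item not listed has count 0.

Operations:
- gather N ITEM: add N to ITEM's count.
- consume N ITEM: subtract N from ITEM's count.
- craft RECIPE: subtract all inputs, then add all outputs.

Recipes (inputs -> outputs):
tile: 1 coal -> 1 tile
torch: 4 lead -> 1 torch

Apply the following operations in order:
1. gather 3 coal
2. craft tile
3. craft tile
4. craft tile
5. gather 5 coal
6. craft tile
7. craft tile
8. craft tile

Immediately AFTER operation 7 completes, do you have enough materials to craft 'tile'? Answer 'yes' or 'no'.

After 1 (gather 3 coal): coal=3
After 2 (craft tile): coal=2 tile=1
After 3 (craft tile): coal=1 tile=2
After 4 (craft tile): tile=3
After 5 (gather 5 coal): coal=5 tile=3
After 6 (craft tile): coal=4 tile=4
After 7 (craft tile): coal=3 tile=5

Answer: yes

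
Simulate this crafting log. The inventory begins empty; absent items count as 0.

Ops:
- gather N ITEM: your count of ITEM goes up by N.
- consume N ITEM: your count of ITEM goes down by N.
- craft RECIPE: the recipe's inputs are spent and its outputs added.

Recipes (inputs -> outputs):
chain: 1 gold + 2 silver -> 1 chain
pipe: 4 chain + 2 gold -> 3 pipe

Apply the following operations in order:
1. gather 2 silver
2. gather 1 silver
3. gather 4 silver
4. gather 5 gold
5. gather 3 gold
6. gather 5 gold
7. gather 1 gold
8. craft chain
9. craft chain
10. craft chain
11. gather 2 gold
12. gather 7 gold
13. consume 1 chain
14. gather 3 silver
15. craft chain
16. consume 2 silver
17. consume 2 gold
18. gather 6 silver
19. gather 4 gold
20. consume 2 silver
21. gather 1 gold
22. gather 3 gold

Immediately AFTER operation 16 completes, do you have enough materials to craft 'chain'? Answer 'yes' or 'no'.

Answer: no

Derivation:
After 1 (gather 2 silver): silver=2
After 2 (gather 1 silver): silver=3
After 3 (gather 4 silver): silver=7
After 4 (gather 5 gold): gold=5 silver=7
After 5 (gather 3 gold): gold=8 silver=7
After 6 (gather 5 gold): gold=13 silver=7
After 7 (gather 1 gold): gold=14 silver=7
After 8 (craft chain): chain=1 gold=13 silver=5
After 9 (craft chain): chain=2 gold=12 silver=3
After 10 (craft chain): chain=3 gold=11 silver=1
After 11 (gather 2 gold): chain=3 gold=13 silver=1
After 12 (gather 7 gold): chain=3 gold=20 silver=1
After 13 (consume 1 chain): chain=2 gold=20 silver=1
After 14 (gather 3 silver): chain=2 gold=20 silver=4
After 15 (craft chain): chain=3 gold=19 silver=2
After 16 (consume 2 silver): chain=3 gold=19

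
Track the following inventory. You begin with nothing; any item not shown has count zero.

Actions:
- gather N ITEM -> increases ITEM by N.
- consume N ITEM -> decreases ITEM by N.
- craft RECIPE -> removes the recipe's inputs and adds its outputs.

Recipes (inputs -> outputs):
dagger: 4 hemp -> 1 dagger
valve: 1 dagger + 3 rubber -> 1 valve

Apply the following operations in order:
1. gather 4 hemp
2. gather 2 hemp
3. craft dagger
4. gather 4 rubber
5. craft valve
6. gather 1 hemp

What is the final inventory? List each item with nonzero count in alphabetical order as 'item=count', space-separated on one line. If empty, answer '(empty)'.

Answer: hemp=3 rubber=1 valve=1

Derivation:
After 1 (gather 4 hemp): hemp=4
After 2 (gather 2 hemp): hemp=6
After 3 (craft dagger): dagger=1 hemp=2
After 4 (gather 4 rubber): dagger=1 hemp=2 rubber=4
After 5 (craft valve): hemp=2 rubber=1 valve=1
After 6 (gather 1 hemp): hemp=3 rubber=1 valve=1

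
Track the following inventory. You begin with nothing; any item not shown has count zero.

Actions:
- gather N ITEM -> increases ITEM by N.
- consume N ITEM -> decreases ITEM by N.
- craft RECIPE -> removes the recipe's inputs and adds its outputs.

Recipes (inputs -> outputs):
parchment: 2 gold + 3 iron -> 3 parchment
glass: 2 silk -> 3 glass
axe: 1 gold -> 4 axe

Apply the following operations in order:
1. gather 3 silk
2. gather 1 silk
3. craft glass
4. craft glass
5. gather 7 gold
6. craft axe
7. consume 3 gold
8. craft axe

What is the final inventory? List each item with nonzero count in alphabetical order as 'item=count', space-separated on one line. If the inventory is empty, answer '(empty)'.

Answer: axe=8 glass=6 gold=2

Derivation:
After 1 (gather 3 silk): silk=3
After 2 (gather 1 silk): silk=4
After 3 (craft glass): glass=3 silk=2
After 4 (craft glass): glass=6
After 5 (gather 7 gold): glass=6 gold=7
After 6 (craft axe): axe=4 glass=6 gold=6
After 7 (consume 3 gold): axe=4 glass=6 gold=3
After 8 (craft axe): axe=8 glass=6 gold=2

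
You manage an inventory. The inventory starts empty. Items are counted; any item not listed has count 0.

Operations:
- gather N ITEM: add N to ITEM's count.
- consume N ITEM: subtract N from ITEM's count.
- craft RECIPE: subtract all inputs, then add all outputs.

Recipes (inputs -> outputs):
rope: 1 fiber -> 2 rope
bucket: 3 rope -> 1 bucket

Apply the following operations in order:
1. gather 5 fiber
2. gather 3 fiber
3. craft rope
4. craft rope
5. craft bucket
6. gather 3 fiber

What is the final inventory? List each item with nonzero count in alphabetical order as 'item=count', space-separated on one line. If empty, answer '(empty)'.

Answer: bucket=1 fiber=9 rope=1

Derivation:
After 1 (gather 5 fiber): fiber=5
After 2 (gather 3 fiber): fiber=8
After 3 (craft rope): fiber=7 rope=2
After 4 (craft rope): fiber=6 rope=4
After 5 (craft bucket): bucket=1 fiber=6 rope=1
After 6 (gather 3 fiber): bucket=1 fiber=9 rope=1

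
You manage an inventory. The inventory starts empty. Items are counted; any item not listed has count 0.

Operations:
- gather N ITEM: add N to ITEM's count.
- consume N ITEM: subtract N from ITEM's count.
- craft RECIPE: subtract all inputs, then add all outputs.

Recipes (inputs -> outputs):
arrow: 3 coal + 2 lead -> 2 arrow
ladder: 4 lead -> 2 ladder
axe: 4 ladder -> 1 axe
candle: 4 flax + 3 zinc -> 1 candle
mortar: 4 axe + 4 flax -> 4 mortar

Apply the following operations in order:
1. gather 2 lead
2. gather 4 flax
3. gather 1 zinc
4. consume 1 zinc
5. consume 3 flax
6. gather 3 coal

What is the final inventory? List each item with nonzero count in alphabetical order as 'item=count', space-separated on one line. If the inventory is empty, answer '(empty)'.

Answer: coal=3 flax=1 lead=2

Derivation:
After 1 (gather 2 lead): lead=2
After 2 (gather 4 flax): flax=4 lead=2
After 3 (gather 1 zinc): flax=4 lead=2 zinc=1
After 4 (consume 1 zinc): flax=4 lead=2
After 5 (consume 3 flax): flax=1 lead=2
After 6 (gather 3 coal): coal=3 flax=1 lead=2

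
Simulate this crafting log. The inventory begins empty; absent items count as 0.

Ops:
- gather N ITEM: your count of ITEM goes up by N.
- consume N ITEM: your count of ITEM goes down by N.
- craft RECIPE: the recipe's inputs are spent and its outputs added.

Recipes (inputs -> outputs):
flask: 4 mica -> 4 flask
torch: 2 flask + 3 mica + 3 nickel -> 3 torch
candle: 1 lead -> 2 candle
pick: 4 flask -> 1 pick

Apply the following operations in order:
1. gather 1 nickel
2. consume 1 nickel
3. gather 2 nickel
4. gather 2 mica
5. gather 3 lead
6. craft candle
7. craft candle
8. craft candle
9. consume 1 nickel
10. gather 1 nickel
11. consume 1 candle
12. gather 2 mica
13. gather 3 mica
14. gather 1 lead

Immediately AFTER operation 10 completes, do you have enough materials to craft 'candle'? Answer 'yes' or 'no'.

After 1 (gather 1 nickel): nickel=1
After 2 (consume 1 nickel): (empty)
After 3 (gather 2 nickel): nickel=2
After 4 (gather 2 mica): mica=2 nickel=2
After 5 (gather 3 lead): lead=3 mica=2 nickel=2
After 6 (craft candle): candle=2 lead=2 mica=2 nickel=2
After 7 (craft candle): candle=4 lead=1 mica=2 nickel=2
After 8 (craft candle): candle=6 mica=2 nickel=2
After 9 (consume 1 nickel): candle=6 mica=2 nickel=1
After 10 (gather 1 nickel): candle=6 mica=2 nickel=2

Answer: no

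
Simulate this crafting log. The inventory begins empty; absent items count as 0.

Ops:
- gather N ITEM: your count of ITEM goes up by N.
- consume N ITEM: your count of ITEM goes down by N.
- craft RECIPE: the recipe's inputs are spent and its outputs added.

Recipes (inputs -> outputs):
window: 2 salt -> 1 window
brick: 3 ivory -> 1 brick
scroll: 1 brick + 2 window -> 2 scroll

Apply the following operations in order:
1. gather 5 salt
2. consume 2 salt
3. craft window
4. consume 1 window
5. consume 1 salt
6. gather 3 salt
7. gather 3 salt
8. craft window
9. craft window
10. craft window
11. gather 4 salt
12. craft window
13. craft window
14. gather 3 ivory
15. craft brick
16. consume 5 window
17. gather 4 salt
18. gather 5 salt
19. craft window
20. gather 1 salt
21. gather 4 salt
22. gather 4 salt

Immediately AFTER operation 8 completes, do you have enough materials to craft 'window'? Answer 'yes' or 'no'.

Answer: yes

Derivation:
After 1 (gather 5 salt): salt=5
After 2 (consume 2 salt): salt=3
After 3 (craft window): salt=1 window=1
After 4 (consume 1 window): salt=1
After 5 (consume 1 salt): (empty)
After 6 (gather 3 salt): salt=3
After 7 (gather 3 salt): salt=6
After 8 (craft window): salt=4 window=1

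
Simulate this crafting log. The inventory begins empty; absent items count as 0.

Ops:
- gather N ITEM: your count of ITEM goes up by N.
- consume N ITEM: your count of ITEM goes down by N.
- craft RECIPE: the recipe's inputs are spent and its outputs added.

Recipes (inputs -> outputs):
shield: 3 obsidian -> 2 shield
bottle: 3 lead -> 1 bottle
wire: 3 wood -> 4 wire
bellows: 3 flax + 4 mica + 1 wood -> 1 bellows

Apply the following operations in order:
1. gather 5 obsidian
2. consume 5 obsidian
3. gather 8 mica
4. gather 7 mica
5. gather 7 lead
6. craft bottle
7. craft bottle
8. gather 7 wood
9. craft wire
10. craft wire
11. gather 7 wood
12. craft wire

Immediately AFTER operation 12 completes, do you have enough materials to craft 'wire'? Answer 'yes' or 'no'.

After 1 (gather 5 obsidian): obsidian=5
After 2 (consume 5 obsidian): (empty)
After 3 (gather 8 mica): mica=8
After 4 (gather 7 mica): mica=15
After 5 (gather 7 lead): lead=7 mica=15
After 6 (craft bottle): bottle=1 lead=4 mica=15
After 7 (craft bottle): bottle=2 lead=1 mica=15
After 8 (gather 7 wood): bottle=2 lead=1 mica=15 wood=7
After 9 (craft wire): bottle=2 lead=1 mica=15 wire=4 wood=4
After 10 (craft wire): bottle=2 lead=1 mica=15 wire=8 wood=1
After 11 (gather 7 wood): bottle=2 lead=1 mica=15 wire=8 wood=8
After 12 (craft wire): bottle=2 lead=1 mica=15 wire=12 wood=5

Answer: yes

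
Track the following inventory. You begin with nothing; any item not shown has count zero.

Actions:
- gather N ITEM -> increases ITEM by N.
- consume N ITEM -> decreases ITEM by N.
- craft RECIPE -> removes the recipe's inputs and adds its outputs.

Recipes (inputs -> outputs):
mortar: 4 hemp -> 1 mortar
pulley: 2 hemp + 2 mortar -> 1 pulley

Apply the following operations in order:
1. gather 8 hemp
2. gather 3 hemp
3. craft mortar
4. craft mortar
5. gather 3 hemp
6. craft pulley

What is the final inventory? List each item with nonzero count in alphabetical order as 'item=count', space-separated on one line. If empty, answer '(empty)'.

Answer: hemp=4 pulley=1

Derivation:
After 1 (gather 8 hemp): hemp=8
After 2 (gather 3 hemp): hemp=11
After 3 (craft mortar): hemp=7 mortar=1
After 4 (craft mortar): hemp=3 mortar=2
After 5 (gather 3 hemp): hemp=6 mortar=2
After 6 (craft pulley): hemp=4 pulley=1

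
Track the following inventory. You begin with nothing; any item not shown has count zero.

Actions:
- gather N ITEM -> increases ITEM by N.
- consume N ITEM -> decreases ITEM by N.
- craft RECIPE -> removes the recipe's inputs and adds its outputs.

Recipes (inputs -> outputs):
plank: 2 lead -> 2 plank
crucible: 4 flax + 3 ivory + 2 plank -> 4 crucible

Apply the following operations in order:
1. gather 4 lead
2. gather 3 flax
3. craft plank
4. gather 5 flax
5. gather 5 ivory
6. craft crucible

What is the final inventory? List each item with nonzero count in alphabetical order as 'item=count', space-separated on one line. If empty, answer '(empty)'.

Answer: crucible=4 flax=4 ivory=2 lead=2

Derivation:
After 1 (gather 4 lead): lead=4
After 2 (gather 3 flax): flax=3 lead=4
After 3 (craft plank): flax=3 lead=2 plank=2
After 4 (gather 5 flax): flax=8 lead=2 plank=2
After 5 (gather 5 ivory): flax=8 ivory=5 lead=2 plank=2
After 6 (craft crucible): crucible=4 flax=4 ivory=2 lead=2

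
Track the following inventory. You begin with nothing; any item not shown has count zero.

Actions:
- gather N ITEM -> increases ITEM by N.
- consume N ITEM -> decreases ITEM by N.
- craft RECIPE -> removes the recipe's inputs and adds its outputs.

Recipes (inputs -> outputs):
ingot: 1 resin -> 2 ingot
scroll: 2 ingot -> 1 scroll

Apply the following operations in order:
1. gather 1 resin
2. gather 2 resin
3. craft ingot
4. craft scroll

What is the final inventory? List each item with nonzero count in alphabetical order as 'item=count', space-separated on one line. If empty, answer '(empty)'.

Answer: resin=2 scroll=1

Derivation:
After 1 (gather 1 resin): resin=1
After 2 (gather 2 resin): resin=3
After 3 (craft ingot): ingot=2 resin=2
After 4 (craft scroll): resin=2 scroll=1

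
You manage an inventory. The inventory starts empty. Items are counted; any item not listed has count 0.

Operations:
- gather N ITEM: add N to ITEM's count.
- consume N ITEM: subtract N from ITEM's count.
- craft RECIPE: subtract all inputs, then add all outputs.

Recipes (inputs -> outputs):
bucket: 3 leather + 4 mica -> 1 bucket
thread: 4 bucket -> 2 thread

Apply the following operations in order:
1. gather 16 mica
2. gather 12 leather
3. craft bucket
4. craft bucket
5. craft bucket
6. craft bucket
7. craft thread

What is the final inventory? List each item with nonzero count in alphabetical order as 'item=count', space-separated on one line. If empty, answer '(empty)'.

After 1 (gather 16 mica): mica=16
After 2 (gather 12 leather): leather=12 mica=16
After 3 (craft bucket): bucket=1 leather=9 mica=12
After 4 (craft bucket): bucket=2 leather=6 mica=8
After 5 (craft bucket): bucket=3 leather=3 mica=4
After 6 (craft bucket): bucket=4
After 7 (craft thread): thread=2

Answer: thread=2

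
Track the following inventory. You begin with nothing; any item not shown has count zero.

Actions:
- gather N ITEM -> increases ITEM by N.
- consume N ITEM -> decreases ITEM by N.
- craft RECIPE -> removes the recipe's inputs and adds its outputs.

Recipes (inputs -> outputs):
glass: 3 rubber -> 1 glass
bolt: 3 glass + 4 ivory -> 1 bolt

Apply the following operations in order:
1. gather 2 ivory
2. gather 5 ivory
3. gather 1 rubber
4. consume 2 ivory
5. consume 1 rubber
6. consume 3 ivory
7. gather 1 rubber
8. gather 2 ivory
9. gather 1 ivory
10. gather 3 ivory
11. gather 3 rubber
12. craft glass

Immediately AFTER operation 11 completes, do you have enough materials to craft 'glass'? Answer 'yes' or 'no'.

Answer: yes

Derivation:
After 1 (gather 2 ivory): ivory=2
After 2 (gather 5 ivory): ivory=7
After 3 (gather 1 rubber): ivory=7 rubber=1
After 4 (consume 2 ivory): ivory=5 rubber=1
After 5 (consume 1 rubber): ivory=5
After 6 (consume 3 ivory): ivory=2
After 7 (gather 1 rubber): ivory=2 rubber=1
After 8 (gather 2 ivory): ivory=4 rubber=1
After 9 (gather 1 ivory): ivory=5 rubber=1
After 10 (gather 3 ivory): ivory=8 rubber=1
After 11 (gather 3 rubber): ivory=8 rubber=4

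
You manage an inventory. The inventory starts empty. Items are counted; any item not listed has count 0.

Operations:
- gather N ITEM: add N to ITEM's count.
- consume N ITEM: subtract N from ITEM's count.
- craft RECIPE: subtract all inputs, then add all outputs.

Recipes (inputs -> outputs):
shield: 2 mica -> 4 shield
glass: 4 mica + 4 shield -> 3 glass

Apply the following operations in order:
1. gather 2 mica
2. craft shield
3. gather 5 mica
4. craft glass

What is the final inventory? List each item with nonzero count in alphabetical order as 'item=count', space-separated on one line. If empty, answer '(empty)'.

After 1 (gather 2 mica): mica=2
After 2 (craft shield): shield=4
After 3 (gather 5 mica): mica=5 shield=4
After 4 (craft glass): glass=3 mica=1

Answer: glass=3 mica=1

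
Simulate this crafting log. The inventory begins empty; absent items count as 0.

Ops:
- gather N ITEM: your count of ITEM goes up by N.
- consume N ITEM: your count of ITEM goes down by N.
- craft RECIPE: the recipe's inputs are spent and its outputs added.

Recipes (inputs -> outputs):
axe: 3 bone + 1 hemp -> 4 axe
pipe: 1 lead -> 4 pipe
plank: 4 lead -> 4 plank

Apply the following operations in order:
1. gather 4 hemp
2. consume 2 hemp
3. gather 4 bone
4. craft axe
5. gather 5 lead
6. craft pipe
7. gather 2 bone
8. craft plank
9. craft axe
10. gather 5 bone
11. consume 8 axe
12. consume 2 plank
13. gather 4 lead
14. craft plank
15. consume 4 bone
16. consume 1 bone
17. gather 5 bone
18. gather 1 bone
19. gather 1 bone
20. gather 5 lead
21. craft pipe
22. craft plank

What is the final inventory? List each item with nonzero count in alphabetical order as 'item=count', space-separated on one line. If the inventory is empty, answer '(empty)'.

After 1 (gather 4 hemp): hemp=4
After 2 (consume 2 hemp): hemp=2
After 3 (gather 4 bone): bone=4 hemp=2
After 4 (craft axe): axe=4 bone=1 hemp=1
After 5 (gather 5 lead): axe=4 bone=1 hemp=1 lead=5
After 6 (craft pipe): axe=4 bone=1 hemp=1 lead=4 pipe=4
After 7 (gather 2 bone): axe=4 bone=3 hemp=1 lead=4 pipe=4
After 8 (craft plank): axe=4 bone=3 hemp=1 pipe=4 plank=4
After 9 (craft axe): axe=8 pipe=4 plank=4
After 10 (gather 5 bone): axe=8 bone=5 pipe=4 plank=4
After 11 (consume 8 axe): bone=5 pipe=4 plank=4
After 12 (consume 2 plank): bone=5 pipe=4 plank=2
After 13 (gather 4 lead): bone=5 lead=4 pipe=4 plank=2
After 14 (craft plank): bone=5 pipe=4 plank=6
After 15 (consume 4 bone): bone=1 pipe=4 plank=6
After 16 (consume 1 bone): pipe=4 plank=6
After 17 (gather 5 bone): bone=5 pipe=4 plank=6
After 18 (gather 1 bone): bone=6 pipe=4 plank=6
After 19 (gather 1 bone): bone=7 pipe=4 plank=6
After 20 (gather 5 lead): bone=7 lead=5 pipe=4 plank=6
After 21 (craft pipe): bone=7 lead=4 pipe=8 plank=6
After 22 (craft plank): bone=7 pipe=8 plank=10

Answer: bone=7 pipe=8 plank=10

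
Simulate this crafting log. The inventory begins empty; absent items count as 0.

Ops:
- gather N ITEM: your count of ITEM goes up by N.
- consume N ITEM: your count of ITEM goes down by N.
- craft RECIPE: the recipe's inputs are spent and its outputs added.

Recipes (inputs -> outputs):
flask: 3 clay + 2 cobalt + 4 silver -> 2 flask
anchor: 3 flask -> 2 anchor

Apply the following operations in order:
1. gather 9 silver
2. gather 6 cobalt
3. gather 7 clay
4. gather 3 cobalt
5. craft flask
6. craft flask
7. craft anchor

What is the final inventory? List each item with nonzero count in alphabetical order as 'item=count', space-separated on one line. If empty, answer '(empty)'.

After 1 (gather 9 silver): silver=9
After 2 (gather 6 cobalt): cobalt=6 silver=9
After 3 (gather 7 clay): clay=7 cobalt=6 silver=9
After 4 (gather 3 cobalt): clay=7 cobalt=9 silver=9
After 5 (craft flask): clay=4 cobalt=7 flask=2 silver=5
After 6 (craft flask): clay=1 cobalt=5 flask=4 silver=1
After 7 (craft anchor): anchor=2 clay=1 cobalt=5 flask=1 silver=1

Answer: anchor=2 clay=1 cobalt=5 flask=1 silver=1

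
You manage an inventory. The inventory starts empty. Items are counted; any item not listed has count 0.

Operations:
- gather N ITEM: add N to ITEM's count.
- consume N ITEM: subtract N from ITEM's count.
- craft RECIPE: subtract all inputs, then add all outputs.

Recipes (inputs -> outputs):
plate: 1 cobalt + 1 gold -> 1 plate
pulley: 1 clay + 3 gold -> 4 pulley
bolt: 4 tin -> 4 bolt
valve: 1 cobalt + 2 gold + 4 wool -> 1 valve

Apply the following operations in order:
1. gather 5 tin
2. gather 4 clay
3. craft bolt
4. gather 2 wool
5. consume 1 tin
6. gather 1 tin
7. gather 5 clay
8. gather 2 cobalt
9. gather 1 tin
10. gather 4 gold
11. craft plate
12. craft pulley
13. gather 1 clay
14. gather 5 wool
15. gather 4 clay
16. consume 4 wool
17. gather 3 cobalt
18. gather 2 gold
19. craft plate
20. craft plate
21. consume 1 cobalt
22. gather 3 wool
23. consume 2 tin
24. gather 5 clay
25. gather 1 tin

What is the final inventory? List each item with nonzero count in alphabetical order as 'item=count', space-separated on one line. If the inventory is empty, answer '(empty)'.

After 1 (gather 5 tin): tin=5
After 2 (gather 4 clay): clay=4 tin=5
After 3 (craft bolt): bolt=4 clay=4 tin=1
After 4 (gather 2 wool): bolt=4 clay=4 tin=1 wool=2
After 5 (consume 1 tin): bolt=4 clay=4 wool=2
After 6 (gather 1 tin): bolt=4 clay=4 tin=1 wool=2
After 7 (gather 5 clay): bolt=4 clay=9 tin=1 wool=2
After 8 (gather 2 cobalt): bolt=4 clay=9 cobalt=2 tin=1 wool=2
After 9 (gather 1 tin): bolt=4 clay=9 cobalt=2 tin=2 wool=2
After 10 (gather 4 gold): bolt=4 clay=9 cobalt=2 gold=4 tin=2 wool=2
After 11 (craft plate): bolt=4 clay=9 cobalt=1 gold=3 plate=1 tin=2 wool=2
After 12 (craft pulley): bolt=4 clay=8 cobalt=1 plate=1 pulley=4 tin=2 wool=2
After 13 (gather 1 clay): bolt=4 clay=9 cobalt=1 plate=1 pulley=4 tin=2 wool=2
After 14 (gather 5 wool): bolt=4 clay=9 cobalt=1 plate=1 pulley=4 tin=2 wool=7
After 15 (gather 4 clay): bolt=4 clay=13 cobalt=1 plate=1 pulley=4 tin=2 wool=7
After 16 (consume 4 wool): bolt=4 clay=13 cobalt=1 plate=1 pulley=4 tin=2 wool=3
After 17 (gather 3 cobalt): bolt=4 clay=13 cobalt=4 plate=1 pulley=4 tin=2 wool=3
After 18 (gather 2 gold): bolt=4 clay=13 cobalt=4 gold=2 plate=1 pulley=4 tin=2 wool=3
After 19 (craft plate): bolt=4 clay=13 cobalt=3 gold=1 plate=2 pulley=4 tin=2 wool=3
After 20 (craft plate): bolt=4 clay=13 cobalt=2 plate=3 pulley=4 tin=2 wool=3
After 21 (consume 1 cobalt): bolt=4 clay=13 cobalt=1 plate=3 pulley=4 tin=2 wool=3
After 22 (gather 3 wool): bolt=4 clay=13 cobalt=1 plate=3 pulley=4 tin=2 wool=6
After 23 (consume 2 tin): bolt=4 clay=13 cobalt=1 plate=3 pulley=4 wool=6
After 24 (gather 5 clay): bolt=4 clay=18 cobalt=1 plate=3 pulley=4 wool=6
After 25 (gather 1 tin): bolt=4 clay=18 cobalt=1 plate=3 pulley=4 tin=1 wool=6

Answer: bolt=4 clay=18 cobalt=1 plate=3 pulley=4 tin=1 wool=6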